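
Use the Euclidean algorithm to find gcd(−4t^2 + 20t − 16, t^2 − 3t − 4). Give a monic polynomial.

t − 4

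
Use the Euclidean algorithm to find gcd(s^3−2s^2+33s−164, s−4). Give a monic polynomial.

s−4

Apply the Euclidean algorithm:
  s^3−2s^2+33s−164 = (s^2+2s+41)(s−4) + (0)
The last nonzero remainder s−4 is already monic.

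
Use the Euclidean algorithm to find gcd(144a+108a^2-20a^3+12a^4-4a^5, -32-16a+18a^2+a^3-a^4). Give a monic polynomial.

-4-3a+a^2

Apply the Euclidean algorithm:
  -4a^5+12a^4-20a^3+108a^2+144a = (4a-8)(-a^4+a^3+18a^2-16a-32) + (-84a^3+316a^2+144a-256)
  -a^4+a^3+18a^2-16a-32 = ((1/84)a+29/882)(-84a^3+316a^2+144a-256) + ((2600/441)a^2-(2600/147)a-10400/441)
  -84a^3+316a^2+144a-256 = (-(9261/650)a+3528/325)((2600/441)a^2-(2600/147)a-10400/441) + (0)
Last nonzero remainder: (2600/441)a^2-(2600/147)a-10400/441. Dividing through by 2600/441 gives the monic gcd a^2-3a-4.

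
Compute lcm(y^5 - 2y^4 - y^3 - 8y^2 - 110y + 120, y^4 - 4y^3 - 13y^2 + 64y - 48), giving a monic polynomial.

Euclidean algorithm in ℚ[y]:
  y^5 - 2y^4 - y^3 - 8y^2 - 110y + 120 = (y + 2)(y^4 - 4y^3 - 13y^2 + 64y - 48) + (20y^3 - 46y^2 - 190y + 216)
  y^4 - 4y^3 - 13y^2 + 64y - 48 = ((1/20)y - 17/200)(20y^3 - 46y^2 - 190y + 216) + (-(741/100)y^2 + (741/20)y - 741/25)
  20y^3 - 46y^2 - 190y + 216 = (-(2000/741)y - 1800/247)(-(741/100)y^2 + (741/20)y - 741/25) + (0)
Last nonzero remainder: -(741/100)y^2 + (741/20)y - 741/25. Dividing through by -741/100 gives the monic gcd y^2 - 5y + 4.
Then lcm(f, g) = f·g / gcd(f, g); expanding and making the result monic gives the answer.

y^7 - y^6 - 15y^5 + 15y^4 - 106y^3 + 106y^2 + 1440y - 1440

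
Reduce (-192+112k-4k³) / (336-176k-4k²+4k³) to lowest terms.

(24-2k-k²)/(-42+k+k²)

Euclidean algorithm in ℚ[k]:
  -4k³+112k-192 = (-1)(4k³-4k²-176k+336) + (-4k²-64k+144)
  4k³-4k²-176k+336 = (-k+17)(-4k²-64k+144) + (1056k-2112)
  -4k²-64k+144 = (-(1/264)k-3/44)(1056k-2112) + (0)
Last nonzero remainder: 1056k-2112. Dividing through by 1056 gives the monic gcd k-2.
Cancel k-2 from numerator and denominator to get the reduced form.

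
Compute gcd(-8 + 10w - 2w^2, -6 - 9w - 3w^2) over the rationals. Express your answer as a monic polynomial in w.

1

Euclidean algorithm in ℚ[w]:
  -2w^2 + 10w - 8 = (2/3)(-3w^2 - 9w - 6) + (16w - 4)
  -3w^2 - 9w - 6 = (-(3/16)w - 39/64)(16w - 4) + (-135/16)
  16w - 4 = (-(256/135)w + 64/135)(-135/16) + (0)
The last nonzero remainder is the constant -135/16, so the polynomials are coprime and gcd = 1.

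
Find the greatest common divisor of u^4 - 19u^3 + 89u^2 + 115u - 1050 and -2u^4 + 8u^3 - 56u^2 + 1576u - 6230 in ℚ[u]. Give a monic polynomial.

u^2 - 12u + 35

By polynomial division,
  u^4 - 19u^3 + 89u^2 + 115u - 1050 = (-1/2)(-2u^4 + 8u^3 - 56u^2 + 1576u - 6230) + (-15u^3 + 61u^2 + 903u - 4165)
  -2u^4 + 8u^3 - 56u^2 + 1576u - 6230 = ((2/15)u + 2/225)(-15u^3 + 61u^2 + 903u - 4165) + (-(39812/225)u^2 + (159248/75)u - 278684/45)
  -15u^3 + 61u^2 + 903u - 4165 = ((3375/39812)u + 26775/39812)(-(39812/225)u^2 + (159248/75)u - 278684/45) + (0)
Last nonzero remainder: -(39812/225)u^2 + (159248/75)u - 278684/45. Dividing through by -39812/225 gives the monic gcd u^2 - 12u + 35.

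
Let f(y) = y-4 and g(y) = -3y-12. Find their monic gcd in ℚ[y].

Repeated division with remainder:
  y-4 = (-1/3)(-3y-12) + (-8)
  -3y-12 = ((3/8)y+3/2)(-8) + (0)
The last nonzero remainder is the constant -8, so the polynomials are coprime and gcd = 1.

1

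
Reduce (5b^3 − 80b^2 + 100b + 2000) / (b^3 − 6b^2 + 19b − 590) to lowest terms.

(5b^2 − 30b − 200)/(b^2 + 4b + 59)

Repeated division with remainder:
  5b^3 − 80b^2 + 100b + 2000 = (5)(b^3 − 6b^2 + 19b − 590) + (−50b^2 + 5b + 4950)
  b^3 − 6b^2 + 19b − 590 = (−(1/50)b + 59/500)(−50b^2 + 5b + 4950) + ((11741/100)b − 11741/10)
  −50b^2 + 5b + 4950 = (−(5000/11741)b − 49500/11741)((11741/100)b − 11741/10) + (0)
Last nonzero remainder: (11741/100)b − 11741/10. Dividing through by 11741/100 gives the monic gcd b − 10.
Cancel b − 10 from numerator and denominator to get the reduced form.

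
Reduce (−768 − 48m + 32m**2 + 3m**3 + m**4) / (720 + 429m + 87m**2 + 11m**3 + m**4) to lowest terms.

Euclidean algorithm in ℚ[m]:
  m**4 + 3m**3 + 32m**2 − 48m − 768 = (m**4 + 11m**3 + 87m**2 + 429m + 720) + (−8m**3 − 55m**2 − 477m − 1488)
  m**4 + 11m**3 + 87m**2 + 429m + 720 = (−(1/8)m − 33/64)(−8m**3 − 55m**2 − 477m − 1488) + (−(63/64)m**2 − (189/64)m − 189/4)
  −8m**3 − 55m**2 − 477m − 1488 = ((512/63)m + 1984/63)(−(63/64)m**2 − (189/64)m − 189/4) + (0)
Last nonzero remainder: −(63/64)m**2 − (189/64)m − 189/4. Dividing through by −63/64 gives the monic gcd m**2 + 3m + 48.
Cancel m**2 + 3m + 48 from numerator and denominator to get the reduced form.

(−16 + m**2)/(15 + 8m + m**2)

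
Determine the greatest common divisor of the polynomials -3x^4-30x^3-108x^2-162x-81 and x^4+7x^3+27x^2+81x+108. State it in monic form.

x^2+6x+9

Repeated division with remainder:
  -3x^4-30x^3-108x^2-162x-81 = (-3)(x^4+7x^3+27x^2+81x+108) + (-9x^3-27x^2+81x+243)
  x^4+7x^3+27x^2+81x+108 = (-(1/9)x-4/9)(-9x^3-27x^2+81x+243) + (24x^2+144x+216)
  -9x^3-27x^2+81x+243 = (-(3/8)x+9/8)(24x^2+144x+216) + (0)
Last nonzero remainder: 24x^2+144x+216. Dividing through by 24 gives the monic gcd x^2+6x+9.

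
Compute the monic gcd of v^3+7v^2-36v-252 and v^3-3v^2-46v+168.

Apply the Euclidean algorithm:
  v^3+7v^2-36v-252 = (v^3-3v^2-46v+168) + (10v^2+10v-420)
  v^3-3v^2-46v+168 = ((1/10)v-2/5)(10v^2+10v-420) + (0)
Last nonzero remainder: 10v^2+10v-420. Dividing through by 10 gives the monic gcd v^2+v-42.

v^2+v-42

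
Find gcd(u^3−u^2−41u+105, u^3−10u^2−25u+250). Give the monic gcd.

u−5

Euclidean algorithm in ℚ[u]:
  u^3−u^2−41u+105 = (u^3−10u^2−25u+250) + (9u^2−16u−145)
  u^3−10u^2−25u+250 = ((1/9)u−74/81)(9u^2−16u−145) + (−(1904/81)u+9520/81)
  9u^2−16u−145 = (−(729/1904)u−2349/1904)(−(1904/81)u+9520/81) + (0)
Last nonzero remainder: −(1904/81)u+9520/81. Dividing through by −1904/81 gives the monic gcd u−5.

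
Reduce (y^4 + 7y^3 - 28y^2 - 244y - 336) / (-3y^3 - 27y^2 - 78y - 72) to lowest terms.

Apply the Euclidean algorithm:
  y^4 + 7y^3 - 28y^2 - 244y - 336 = (-(1/3)y + 2/3)(-3y^3 - 27y^2 - 78y - 72) + (-36y^2 - 216y - 288)
  -3y^3 - 27y^2 - 78y - 72 = ((1/12)y + 1/4)(-36y^2 - 216y - 288) + (0)
Last nonzero remainder: -36y^2 - 216y - 288. Dividing through by -36 gives the monic gcd y^2 + 6y + 8.
Cancel y^2 + 6y + 8 from numerator and denominator to get the reduced form.

(-y^2 - y + 42)/(3y + 9)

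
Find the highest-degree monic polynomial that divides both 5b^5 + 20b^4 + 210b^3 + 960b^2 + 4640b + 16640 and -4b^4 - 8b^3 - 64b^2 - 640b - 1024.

Repeated division with remainder:
  5b^5 + 20b^4 + 210b^3 + 960b^2 + 4640b + 16640 = (-(5/4)b - 5/2)(-4b^4 - 8b^3 - 64b^2 - 640b - 1024) + (110b^3 + 1760b + 14080)
  -4b^4 - 8b^3 - 64b^2 - 640b - 1024 = (-(2/55)b - 4/55)(110b^3 + 1760b + 14080) + (0)
Last nonzero remainder: 110b^3 + 1760b + 14080. Dividing through by 110 gives the monic gcd b^3 + 16b + 128.

b^3 + 16b + 128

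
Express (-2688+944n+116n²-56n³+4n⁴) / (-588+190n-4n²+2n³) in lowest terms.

(448-8n-22n²+2n³)/(98+n+n²)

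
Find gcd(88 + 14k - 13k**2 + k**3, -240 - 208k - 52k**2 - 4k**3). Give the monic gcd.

By polynomial division,
  k**3 - 13k**2 + 14k + 88 = (-1/4)(-4k**3 - 52k**2 - 208k - 240) + (-26k**2 - 38k + 28)
  -4k**3 - 52k**2 - 208k - 240 = ((2/13)k + 300/169)(-26k**2 - 38k + 28) + (-(24480/169)k - 48960/169)
  -26k**2 - 38k + 28 = ((2197/12240)k - 1183/12240)(-(24480/169)k - 48960/169) + (0)
Last nonzero remainder: -(24480/169)k - 48960/169. Dividing through by -24480/169 gives the monic gcd k + 2.

2 + k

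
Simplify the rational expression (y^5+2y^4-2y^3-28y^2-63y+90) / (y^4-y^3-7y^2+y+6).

Apply the Euclidean algorithm:
  y^5+2y^4-2y^3-28y^2-63y+90 = (y+3)(y^4-y^3-7y^2+y+6) + (8y^3-8y^2-72y+72)
  y^4-y^3-7y^2+y+6 = ((1/8)y)(8y^3-8y^2-72y+72) + (2y^2-8y+6)
  8y^3-8y^2-72y+72 = (4y+12)(2y^2-8y+6) + (0)
Last nonzero remainder: 2y^2-8y+6. Dividing through by 2 gives the monic gcd y^2-4y+3.
Cancel y^2-4y+3 from numerator and denominator to get the reduced form.

(y^3+6y^2+19y+30)/(y^2+3y+2)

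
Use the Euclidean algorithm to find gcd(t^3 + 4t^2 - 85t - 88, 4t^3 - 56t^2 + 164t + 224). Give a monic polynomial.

t^2 - 7t - 8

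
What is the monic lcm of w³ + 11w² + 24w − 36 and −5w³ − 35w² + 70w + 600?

w⁵ + 12w⁴ + 15w³ − 232w² − 516w + 720

By polynomial division,
  w³ + 11w² + 24w − 36 = (−1/5)(−5w³ − 35w² + 70w + 600) + (4w² + 38w + 84)
  −5w³ − 35w² + 70w + 600 = (−(5/4)w + 25/8)(4w² + 38w + 84) + ((225/4)w + 675/2)
  4w² + 38w + 84 = ((16/225)w + 56/225)((225/4)w + 675/2) + (0)
Last nonzero remainder: (225/4)w + 675/2. Dividing through by 225/4 gives the monic gcd w + 6.
Then lcm(f, g) = f·g / gcd(f, g); expanding and making the result monic gives the answer.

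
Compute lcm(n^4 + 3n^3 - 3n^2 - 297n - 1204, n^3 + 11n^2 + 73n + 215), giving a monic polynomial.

By polynomial division,
  n^4 + 3n^3 - 3n^2 - 297n - 1204 = (n - 8)(n^3 + 11n^2 + 73n + 215) + (12n^2 + 72n + 516)
  n^3 + 11n^2 + 73n + 215 = ((1/12)n + 5/12)(12n^2 + 72n + 516) + (0)
Last nonzero remainder: 12n^2 + 72n + 516. Dividing through by 12 gives the monic gcd n^2 + 6n + 43.
Then lcm(f, g) = f·g / gcd(f, g); expanding and making the result monic gives the answer.

n^5 + 8n^4 + 12n^3 - 312n^2 - 2689n - 6020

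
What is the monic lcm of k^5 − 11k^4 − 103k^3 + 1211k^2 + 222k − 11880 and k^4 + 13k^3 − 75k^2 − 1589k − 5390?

k^7 + 3k^6 − 208k^5 − 770k^4 + 12129k^3 + 50567k^2 − 155442k − 582120

Apply the Euclidean algorithm:
  k^5 − 11k^4 − 103k^3 + 1211k^2 + 222k − 11880 = (k − 24)(k^4 + 13k^3 − 75k^2 − 1589k − 5390) + (284k^3 + 1000k^2 − 32524k − 141240)
  k^4 + 13k^3 − 75k^2 − 1589k − 5390 = ((1/284)k + 673/20164)(284k^3 + 1000k^2 − 32524k − 141240) + ((30976/5041)k^2 − (30976/5041)k − 3407360/5041)
  284k^3 + 1000k^2 − 32524k − 141240 = ((357911/7744)k + 1618161/7744)((30976/5041)k^2 − (30976/5041)k − 3407360/5041) + (0)
Last nonzero remainder: (30976/5041)k^2 − (30976/5041)k − 3407360/5041. Dividing through by 30976/5041 gives the monic gcd k^2 − k − 110.
Then lcm(f, g) = f·g / gcd(f, g); expanding and making the result monic gives the answer.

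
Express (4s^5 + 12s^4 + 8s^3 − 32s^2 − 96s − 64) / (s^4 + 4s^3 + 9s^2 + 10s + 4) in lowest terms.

Apply the Euclidean algorithm:
  4s^5 + 12s^4 + 8s^3 − 32s^2 − 96s − 64 = (4s − 4)(s^4 + 4s^3 + 9s^2 + 10s + 4) + (−12s^3 − 36s^2 − 72s − 48)
  s^4 + 4s^3 + 9s^2 + 10s + 4 = (−(1/12)s − 1/12)(−12s^3 − 36s^2 − 72s − 48) + (0)
Last nonzero remainder: −12s^3 − 36s^2 − 72s − 48. Dividing through by −12 gives the monic gcd s^3 + 3s^2 + 6s + 4.
Cancel s^3 + 3s^2 + 6s + 4 from numerator and denominator to get the reduced form.

(4s^2 − 16)/(s + 1)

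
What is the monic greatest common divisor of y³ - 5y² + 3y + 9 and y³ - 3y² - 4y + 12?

Euclidean algorithm in ℚ[y]:
  y³ - 5y² + 3y + 9 = (y³ - 3y² - 4y + 12) + (-2y² + 7y - 3)
  y³ - 3y² - 4y + 12 = (-(1/2)y - 1/4)(-2y² + 7y - 3) + (-(15/4)y + 45/4)
  -2y² + 7y - 3 = ((8/15)y - 4/15)(-(15/4)y + 45/4) + (0)
Last nonzero remainder: -(15/4)y + 45/4. Dividing through by -15/4 gives the monic gcd y - 3.

y - 3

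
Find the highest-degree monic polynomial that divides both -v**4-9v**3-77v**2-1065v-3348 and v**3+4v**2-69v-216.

v+9

Apply the Euclidean algorithm:
  -v**4-9v**3-77v**2-1065v-3348 = (-v-5)(v**3+4v**2-69v-216) + (-126v**2-1626v-4428)
  v**3+4v**2-69v-216 = (-(1/126)v+187/2646)(-126v**2-1626v-4428) + ((4750/441)v+4750/49)
  -126v**2-1626v-4428 = (-(27783/2375)v-108486/2375)((4750/441)v+4750/49) + (0)
Last nonzero remainder: (4750/441)v+4750/49. Dividing through by 4750/441 gives the monic gcd v+9.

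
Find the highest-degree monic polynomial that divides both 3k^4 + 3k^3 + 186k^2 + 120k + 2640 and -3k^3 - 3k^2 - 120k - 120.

k^2 + 40

Apply the Euclidean algorithm:
  3k^4 + 3k^3 + 186k^2 + 120k + 2640 = (-k)(-3k^3 - 3k^2 - 120k - 120) + (66k^2 + 2640)
  -3k^3 - 3k^2 - 120k - 120 = (-(1/22)k - 1/22)(66k^2 + 2640) + (0)
Last nonzero remainder: 66k^2 + 2640. Dividing through by 66 gives the monic gcd k^2 + 40.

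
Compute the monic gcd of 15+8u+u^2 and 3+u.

3+u

Euclidean algorithm in ℚ[u]:
  u^2+8u+15 = (u+5)(u+3) + (0)
The last nonzero remainder u+3 is already monic.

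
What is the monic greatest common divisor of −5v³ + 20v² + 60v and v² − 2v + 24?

By polynomial division,
  −5v³ + 20v² + 60v = (−5v + 10)(v² − 2v + 24) + (200v − 240)
  v² − 2v + 24 = ((1/200)v − 1/250)(200v − 240) + (576/25)
  200v − 240 = ((625/72)v − 125/12)(576/25) + (0)
The last nonzero remainder is the constant 576/25, so the polynomials are coprime and gcd = 1.

1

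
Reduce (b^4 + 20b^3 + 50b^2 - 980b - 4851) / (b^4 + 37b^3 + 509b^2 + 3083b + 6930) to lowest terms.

(b - 7)/(b + 10)

By polynomial division,
  b^4 + 20b^3 + 50b^2 - 980b - 4851 = (b^4 + 37b^3 + 509b^2 + 3083b + 6930) + (-17b^3 - 459b^2 - 4063b - 11781)
  b^4 + 37b^3 + 509b^2 + 3083b + 6930 = (-(1/17)b - 10/17)(-17b^3 - 459b^2 - 4063b - 11781) + (0)
Last nonzero remainder: -17b^3 - 459b^2 - 4063b - 11781. Dividing through by -17 gives the monic gcd b^3 + 27b^2 + 239b + 693.
Cancel b^3 + 27b^2 + 239b + 693 from numerator and denominator to get the reduced form.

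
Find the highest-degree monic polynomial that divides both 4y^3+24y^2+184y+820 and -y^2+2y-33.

1

By polynomial division,
  4y^3+24y^2+184y+820 = (-4y-32)(-y^2+2y-33) + (116y-236)
  -y^2+2y-33 = (-(1/116)y-1/3364)(116y-236) + (-27812/841)
  116y-236 = (-(24389/6953)y+49619/6953)(-27812/841) + (0)
The last nonzero remainder is the constant -27812/841, so the polynomials are coprime and gcd = 1.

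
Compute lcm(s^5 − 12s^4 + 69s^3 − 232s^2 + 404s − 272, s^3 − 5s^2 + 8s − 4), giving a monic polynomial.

By polynomial division,
  s^5 − 12s^4 + 69s^3 − 232s^2 + 404s − 272 = (s^2 − 7s + 26)(s^3 − 5s^2 + 8s − 4) + (−42s^2 + 168s − 168)
  s^3 − 5s^2 + 8s − 4 = (−(1/42)s + 1/42)(−42s^2 + 168s − 168) + (0)
Last nonzero remainder: −42s^2 + 168s − 168. Dividing through by −42 gives the monic gcd s^2 − 4s + 4.
Then lcm(f, g) = f·g / gcd(f, g); expanding and making the result monic gives the answer.

s^6 − 13s^5 + 81s^4 − 301s^3 + 636s^2 − 676s + 272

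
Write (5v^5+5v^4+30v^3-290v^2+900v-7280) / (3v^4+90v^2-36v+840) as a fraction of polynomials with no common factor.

(5v^3+15v^2-10v-520)/(3v^2+6v+60)

By polynomial division,
  5v^5+5v^4+30v^3-290v^2+900v-7280 = ((5/3)v+5/3)(3v^4+90v^2-36v+840) + (-120v^3-380v^2-440v-8680)
  3v^4+90v^2-36v+840 = (-(1/40)v+19/240)(-120v^3-380v^2-440v-8680) + ((1309/12)v^2-(1309/6)v+9163/6)
  -120v^3-380v^2-440v-8680 = (-(1440/1309)v-7440/1309)((1309/12)v^2-(1309/6)v+9163/6) + (0)
Last nonzero remainder: (1309/12)v^2-(1309/6)v+9163/6. Dividing through by 1309/12 gives the monic gcd v^2-2v+14.
Cancel v^2-2v+14 from numerator and denominator to get the reduced form.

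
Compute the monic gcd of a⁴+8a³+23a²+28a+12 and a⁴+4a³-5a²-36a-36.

a³+7a²+16a+12

Apply the Euclidean algorithm:
  a⁴+8a³+23a²+28a+12 = (a⁴+4a³-5a²-36a-36) + (4a³+28a²+64a+48)
  a⁴+4a³-5a²-36a-36 = ((1/4)a-3/4)(4a³+28a²+64a+48) + (0)
Last nonzero remainder: 4a³+28a²+64a+48. Dividing through by 4 gives the monic gcd a³+7a²+16a+12.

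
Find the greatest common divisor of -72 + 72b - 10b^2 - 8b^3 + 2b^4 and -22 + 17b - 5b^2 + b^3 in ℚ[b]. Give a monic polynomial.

-2 + b

By polynomial division,
  2b^4 - 8b^3 - 10b^2 + 72b - 72 = (2b + 2)(b^3 - 5b^2 + 17b - 22) + (-34b^2 + 82b - 28)
  b^3 - 5b^2 + 17b - 22 = (-(1/34)b + 22/289)(-34b^2 + 82b - 28) + ((2871/289)b - 5742/289)
  -34b^2 + 82b - 28 = (-(9826/2871)b + 4046/2871)((2871/289)b - 5742/289) + (0)
Last nonzero remainder: (2871/289)b - 5742/289. Dividing through by 2871/289 gives the monic gcd b - 2.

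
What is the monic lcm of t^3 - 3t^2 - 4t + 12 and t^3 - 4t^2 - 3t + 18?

Apply the Euclidean algorithm:
  t^3 - 3t^2 - 4t + 12 = (t^3 - 4t^2 - 3t + 18) + (t^2 - t - 6)
  t^3 - 4t^2 - 3t + 18 = (t - 3)(t^2 - t - 6) + (0)
The last nonzero remainder t^2 - t - 6 is already monic.
Then lcm(f, g) = f·g / gcd(f, g); expanding and making the result monic gives the answer.

t^4 - 6t^3 + 5t^2 + 24t - 36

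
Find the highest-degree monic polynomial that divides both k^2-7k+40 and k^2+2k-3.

1

Apply the Euclidean algorithm:
  k^2-7k+40 = (k^2+2k-3) + (-9k+43)
  k^2+2k-3 = (-(1/9)k-61/81)(-9k+43) + (2380/81)
  -9k+43 = (-(729/2380)k+3483/2380)(2380/81) + (0)
The last nonzero remainder is the constant 2380/81, so the polynomials are coprime and gcd = 1.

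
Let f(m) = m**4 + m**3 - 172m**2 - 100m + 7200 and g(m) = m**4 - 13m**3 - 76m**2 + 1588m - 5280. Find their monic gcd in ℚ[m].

Euclidean algorithm in ℚ[m]:
  m**4 + m**3 - 172m**2 - 100m + 7200 = (m**4 - 13m**3 - 76m**2 + 1588m - 5280) + (14m**3 - 96m**2 - 1688m + 12480)
  m**4 - 13m**3 - 76m**2 + 1588m - 5280 = ((1/14)m - 43/98)(14m**3 - 96m**2 - 1688m + 12480) + ((120/49)m**2 - (2160/49)m + 9600/49)
  14m**3 - 96m**2 - 1688m + 12480 = ((343/60)m + 637/10)((120/49)m**2 - (2160/49)m + 9600/49) + (0)
Last nonzero remainder: (120/49)m**2 - (2160/49)m + 9600/49. Dividing through by 120/49 gives the monic gcd m**2 - 18m + 80.

m**2 - 18m + 80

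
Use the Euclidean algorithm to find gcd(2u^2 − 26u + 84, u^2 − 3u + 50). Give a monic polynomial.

Euclidean algorithm in ℚ[u]:
  2u^2 − 26u + 84 = (2)(u^2 − 3u + 50) + (−20u − 16)
  u^2 − 3u + 50 = (−(1/20)u + 19/100)(−20u − 16) + (1326/25)
  −20u − 16 = (−(250/663)u − 200/663)(1326/25) + (0)
The last nonzero remainder is the constant 1326/25, so the polynomials are coprime and gcd = 1.

1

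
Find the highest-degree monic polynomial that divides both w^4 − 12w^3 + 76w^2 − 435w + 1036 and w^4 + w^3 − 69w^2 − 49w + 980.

w^2 − 11w + 28

Apply the Euclidean algorithm:
  w^4 − 12w^3 + 76w^2 − 435w + 1036 = (w^4 + w^3 − 69w^2 − 49w + 980) + (−13w^3 + 145w^2 − 386w + 56)
  w^4 + w^3 − 69w^2 − 49w + 980 = (−(1/13)w − 158/169)(−13w^3 + 145w^2 − 386w + 56) + ((6231/169)w^2 − (68541/169)w + 174468/169)
  −13w^3 + 145w^2 − 386w + 56 = (−(2197/6231)w + 338/6231)((6231/169)w^2 − (68541/169)w + 174468/169) + (0)
Last nonzero remainder: (6231/169)w^2 − (68541/169)w + 174468/169. Dividing through by 6231/169 gives the monic gcd w^2 − 11w + 28.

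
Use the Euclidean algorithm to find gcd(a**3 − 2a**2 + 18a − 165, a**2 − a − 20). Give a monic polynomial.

a − 5

Euclidean algorithm in ℚ[a]:
  a**3 − 2a**2 + 18a − 165 = (a − 1)(a**2 − a − 20) + (37a − 185)
  a**2 − a − 20 = ((1/37)a + 4/37)(37a − 185) + (0)
Last nonzero remainder: 37a − 185. Dividing through by 37 gives the monic gcd a − 5.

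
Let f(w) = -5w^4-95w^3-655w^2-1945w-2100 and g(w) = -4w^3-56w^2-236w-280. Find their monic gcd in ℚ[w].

w^2+12w+35

Repeated division with remainder:
  -5w^4-95w^3-655w^2-1945w-2100 = ((5/4)w+25/4)(-4w^3-56w^2-236w-280) + (-10w^2-120w-350)
  -4w^3-56w^2-236w-280 = ((2/5)w+4/5)(-10w^2-120w-350) + (0)
Last nonzero remainder: -10w^2-120w-350. Dividing through by -10 gives the monic gcd w^2+12w+35.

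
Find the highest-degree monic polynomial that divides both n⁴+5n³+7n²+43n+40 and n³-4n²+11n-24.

Repeated division with remainder:
  n⁴+5n³+7n²+43n+40 = (n+9)(n³-4n²+11n-24) + (32n²-32n+256)
  n³-4n²+11n-24 = ((1/32)n-3/32)(32n²-32n+256) + (0)
Last nonzero remainder: 32n²-32n+256. Dividing through by 32 gives the monic gcd n²-n+8.

n²-n+8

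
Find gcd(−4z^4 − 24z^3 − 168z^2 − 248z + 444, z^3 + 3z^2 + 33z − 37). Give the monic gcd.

Repeated division with remainder:
  −4z^4 − 24z^3 − 168z^2 − 248z + 444 = (−4z − 12)(z^3 + 3z^2 + 33z − 37) + (0)
The last nonzero remainder z^3 + 3z^2 + 33z − 37 is already monic.

z^3 + 3z^2 + 33z − 37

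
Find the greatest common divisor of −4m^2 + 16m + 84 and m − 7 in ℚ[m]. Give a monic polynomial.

m − 7

By polynomial division,
  −4m^2 + 16m + 84 = (−4m − 12)(m − 7) + (0)
The last nonzero remainder m − 7 is already monic.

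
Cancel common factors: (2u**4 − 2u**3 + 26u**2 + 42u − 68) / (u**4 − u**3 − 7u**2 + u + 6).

(2u**2 − 4u + 34)/(u**2 − 2u − 3)

Euclidean algorithm in ℚ[u]:
  2u**4 − 2u**3 + 26u**2 + 42u − 68 = (2)(u**4 − u**3 − 7u**2 + u + 6) + (40u**2 + 40u − 80)
  u**4 − u**3 − 7u**2 + u + 6 = ((1/40)u**2 − (1/20)u − 3/40)(40u**2 + 40u − 80) + (0)
Last nonzero remainder: 40u**2 + 40u − 80. Dividing through by 40 gives the monic gcd u**2 + u − 2.
Cancel u**2 + u − 2 from numerator and denominator to get the reduced form.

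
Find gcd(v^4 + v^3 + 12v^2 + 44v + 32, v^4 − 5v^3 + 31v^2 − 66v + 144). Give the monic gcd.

v^2 − 2v + 16

Repeated division with remainder:
  v^4 + v^3 + 12v^2 + 44v + 32 = (v^4 − 5v^3 + 31v^2 − 66v + 144) + (6v^3 − 19v^2 + 110v − 112)
  v^4 − 5v^3 + 31v^2 − 66v + 144 = ((1/6)v − 11/36)(6v^3 − 19v^2 + 110v − 112) + ((247/36)v^2 − (247/18)v + 988/9)
  6v^3 − 19v^2 + 110v − 112 = ((216/247)v − 252/247)((247/36)v^2 − (247/18)v + 988/9) + (0)
Last nonzero remainder: (247/36)v^2 − (247/18)v + 988/9. Dividing through by 247/36 gives the monic gcd v^2 − 2v + 16.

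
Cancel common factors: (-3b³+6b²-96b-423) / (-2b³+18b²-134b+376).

(3b+9)/(2b-8)

By polynomial division,
  -3b³+6b²-96b-423 = (3/2)(-2b³+18b²-134b+376) + (-21b²+105b-987)
  -2b³+18b²-134b+376 = ((2/21)b-8/21)(-21b²+105b-987) + (0)
Last nonzero remainder: -21b²+105b-987. Dividing through by -21 gives the monic gcd b²-5b+47.
Cancel b²-5b+47 from numerator and denominator to get the reduced form.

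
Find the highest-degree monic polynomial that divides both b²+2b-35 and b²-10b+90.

Euclidean algorithm in ℚ[b]:
  b²+2b-35 = (b²-10b+90) + (12b-125)
  b²-10b+90 = ((1/12)b+5/144)(12b-125) + (13585/144)
  12b-125 = ((1728/13585)b-3600/2717)(13585/144) + (0)
The last nonzero remainder is the constant 13585/144, so the polynomials are coprime and gcd = 1.

1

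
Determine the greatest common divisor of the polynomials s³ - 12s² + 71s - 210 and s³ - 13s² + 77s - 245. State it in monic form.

Repeated division with remainder:
  s³ - 12s² + 71s - 210 = (s³ - 13s² + 77s - 245) + (s² - 6s + 35)
  s³ - 13s² + 77s - 245 = (s - 7)(s² - 6s + 35) + (0)
The last nonzero remainder s² - 6s + 35 is already monic.

s² - 6s + 35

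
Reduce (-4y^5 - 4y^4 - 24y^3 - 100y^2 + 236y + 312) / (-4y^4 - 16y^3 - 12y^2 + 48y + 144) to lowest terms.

(y^3 + 12y + 13)/(y^2 + 3y + 6)

Repeated division with remainder:
  -4y^5 - 4y^4 - 24y^3 - 100y^2 + 236y + 312 = (y - 3)(-4y^4 - 16y^3 - 12y^2 + 48y + 144) + (-60y^3 - 184y^2 + 236y + 744)
  -4y^4 - 16y^3 - 12y^2 + 48y + 144 = ((1/15)y + 14/225)(-60y^3 - 184y^2 + 236y + 744) + (-(3664/225)y^2 - (3664/225)y + 7328/75)
  -60y^3 - 184y^2 + 236y + 744 = ((3375/916)y + 6975/916)(-(3664/225)y^2 - (3664/225)y + 7328/75) + (0)
Last nonzero remainder: -(3664/225)y^2 - (3664/225)y + 7328/75. Dividing through by -3664/225 gives the monic gcd y^2 + y - 6.
Cancel y^2 + y - 6 from numerator and denominator to get the reduced form.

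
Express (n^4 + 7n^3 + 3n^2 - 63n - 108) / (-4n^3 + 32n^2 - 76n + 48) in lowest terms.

(-n^3 - 10n^2 - 33n - 36)/(4n^2 - 20n + 16)

Apply the Euclidean algorithm:
  n^4 + 7n^3 + 3n^2 - 63n - 108 = (-(1/4)n - 15/4)(-4n^3 + 32n^2 - 76n + 48) + (104n^2 - 336n + 72)
  -4n^3 + 32n^2 - 76n + 48 = (-(1/26)n + 31/169)(104n^2 - 336n + 72) + (-(1960/169)n + 5880/169)
  104n^2 - 336n + 72 = (-(2197/245)n + 507/245)(-(1960/169)n + 5880/169) + (0)
Last nonzero remainder: -(1960/169)n + 5880/169. Dividing through by -1960/169 gives the monic gcd n - 3.
Cancel n - 3 from numerator and denominator to get the reduced form.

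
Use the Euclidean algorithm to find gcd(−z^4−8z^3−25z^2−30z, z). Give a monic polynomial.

z

Repeated division with remainder:
  −z^4−8z^3−25z^2−30z = (−z^3−8z^2−25z−30)(z) + (0)
The last nonzero remainder z is already monic.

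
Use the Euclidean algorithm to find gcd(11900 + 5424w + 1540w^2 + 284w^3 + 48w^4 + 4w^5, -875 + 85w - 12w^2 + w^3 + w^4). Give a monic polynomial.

175 + 18w + 6w^2 + w^3

Euclidean algorithm in ℚ[w]:
  4w^5 + 48w^4 + 284w^3 + 1540w^2 + 5424w + 11900 = (4w + 44)(w^4 + w^3 - 12w^2 + 85w - 875) + (288w^3 + 1728w^2 + 5184w + 50400)
  w^4 + w^3 - 12w^2 + 85w - 875 = ((1/288)w - 5/288)(288w^3 + 1728w^2 + 5184w + 50400) + (0)
Last nonzero remainder: 288w^3 + 1728w^2 + 5184w + 50400. Dividing through by 288 gives the monic gcd w^3 + 6w^2 + 18w + 175.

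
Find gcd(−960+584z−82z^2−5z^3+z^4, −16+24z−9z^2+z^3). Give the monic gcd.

−4+z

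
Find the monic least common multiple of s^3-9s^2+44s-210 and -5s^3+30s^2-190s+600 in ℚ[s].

s^4-13s^3+80s^2-386s+840

By polynomial division,
  s^3-9s^2+44s-210 = (-1/5)(-5s^3+30s^2-190s+600) + (-3s^2+6s-90)
  -5s^3+30s^2-190s+600 = ((5/3)s-20/3)(-3s^2+6s-90) + (0)
Last nonzero remainder: -3s^2+6s-90. Dividing through by -3 gives the monic gcd s^2-2s+30.
Then lcm(f, g) = f·g / gcd(f, g); expanding and making the result monic gives the answer.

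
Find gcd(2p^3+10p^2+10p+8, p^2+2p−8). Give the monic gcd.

Apply the Euclidean algorithm:
  2p^3+10p^2+10p+8 = (2p+6)(p^2+2p−8) + (14p+56)
  p^2+2p−8 = ((1/14)p−1/7)(14p+56) + (0)
Last nonzero remainder: 14p+56. Dividing through by 14 gives the monic gcd p+4.

p+4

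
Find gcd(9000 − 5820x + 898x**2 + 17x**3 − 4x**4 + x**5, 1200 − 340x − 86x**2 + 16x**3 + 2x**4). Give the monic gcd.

By polynomial division,
  x**5 − 4x**4 + 17x**3 + 898x**2 − 5820x + 9000 = ((1/2)x − 6)(2x**4 + 16x**3 − 86x**2 − 340x + 1200) + (156x**3 + 552x**2 − 8460x + 16200)
  2x**4 + 16x**3 − 86x**2 − 340x + 1200 = ((1/78)x + 29/507)(156x**3 + 552x**2 − 8460x + 16200) + (−(1540/169)x**2 − (10780/169)x + 46200/169)
  156x**3 + 552x**2 − 8460x + 16200 = (−(6591/385)x + 4563/77)(−(1540/169)x**2 − (10780/169)x + 46200/169) + (0)
Last nonzero remainder: −(1540/169)x**2 − (10780/169)x + 46200/169. Dividing through by −1540/169 gives the monic gcd x**2 + 7x − 30.

−30 + 7x + x**2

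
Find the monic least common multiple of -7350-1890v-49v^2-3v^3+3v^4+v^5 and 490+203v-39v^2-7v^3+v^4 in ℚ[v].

102900+63210v+2786v^2-1603v^3-76v^4-32v^5-2v^6+v^7

Euclidean algorithm in ℚ[v]:
  v^5+3v^4-3v^3-49v^2-1890v-7350 = (v+10)(v^4-7v^3-39v^2+203v+490) + (106v^3+138v^2-4410v-12250)
  v^4-7v^3-39v^2+203v+490 = ((1/106)v-220/2809)(106v^3+138v^2-4410v-12250) + ((37674/2809)v^2-(75348/2809)v-1318590/2809)
  106v^3+138v^2-4410v-12250 = ((148877/18837)v+70225/2691)((37674/2809)v^2-(75348/2809)v-1318590/2809) + (0)
Last nonzero remainder: (37674/2809)v^2-(75348/2809)v-1318590/2809. Dividing through by 37674/2809 gives the monic gcd v^2-2v-35.
Then lcm(f, g) = f·g / gcd(f, g); expanding and making the result monic gives the answer.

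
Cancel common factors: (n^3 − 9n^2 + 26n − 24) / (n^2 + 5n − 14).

By polynomial division,
  n^3 − 9n^2 + 26n − 24 = (n − 14)(n^2 + 5n − 14) + (110n − 220)
  n^2 + 5n − 14 = ((1/110)n + 7/110)(110n − 220) + (0)
Last nonzero remainder: 110n − 220. Dividing through by 110 gives the monic gcd n − 2.
Cancel n − 2 from numerator and denominator to get the reduced form.

(n^2 − 7n + 12)/(n + 7)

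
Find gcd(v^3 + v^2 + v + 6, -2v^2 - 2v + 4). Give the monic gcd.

v + 2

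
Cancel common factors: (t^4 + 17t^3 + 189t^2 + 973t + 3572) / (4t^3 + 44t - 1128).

Repeated division with remainder:
  t^4 + 17t^3 + 189t^2 + 973t + 3572 = ((1/4)t + 17/4)(4t^3 + 44t - 1128) + (178t^2 + 1068t + 8366)
  4t^3 + 44t - 1128 = ((2/89)t - 12/89)(178t^2 + 1068t + 8366) + (0)
Last nonzero remainder: 178t^2 + 1068t + 8366. Dividing through by 178 gives the monic gcd t^2 + 6t + 47.
Cancel t^2 + 6t + 47 from numerator and denominator to get the reduced form.

(t^2 + 11t + 76)/(4t - 24)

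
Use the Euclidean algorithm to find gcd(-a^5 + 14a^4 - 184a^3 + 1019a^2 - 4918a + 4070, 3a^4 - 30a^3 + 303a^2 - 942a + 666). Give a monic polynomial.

Apply the Euclidean algorithm:
  -a^5 + 14a^4 - 184a^3 + 1019a^2 - 4918a + 4070 = (-(1/3)a + 4/3)(3a^4 - 30a^3 + 303a^2 - 942a + 666) + (-43a^3 + 301a^2 - 3440a + 3182)
  3a^4 - 30a^3 + 303a^2 - 942a + 666 = (-(3/43)a + 9/43)(-43a^3 + 301a^2 - 3440a + 3182) + (0)
Last nonzero remainder: -43a^3 + 301a^2 - 3440a + 3182. Dividing through by -43 gives the monic gcd a^3 - 7a^2 + 80a - 74.

a^3 - 7a^2 + 80a - 74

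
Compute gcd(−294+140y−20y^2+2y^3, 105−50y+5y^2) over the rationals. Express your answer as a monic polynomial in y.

−3+y

By polynomial division,
  2y^3−20y^2+140y−294 = ((2/5)y)(5y^2−50y+105) + (98y−294)
  5y^2−50y+105 = ((5/98)y−5/14)(98y−294) + (0)
Last nonzero remainder: 98y−294. Dividing through by 98 gives the monic gcd y−3.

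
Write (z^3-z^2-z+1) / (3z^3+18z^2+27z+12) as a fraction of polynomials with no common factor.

(z^2-2z+1)/(3z^2+15z+12)

Repeated division with remainder:
  z^3-z^2-z+1 = (1/3)(3z^3+18z^2+27z+12) + (-7z^2-10z-3)
  3z^3+18z^2+27z+12 = (-(3/7)z-96/49)(-7z^2-10z-3) + ((300/49)z+300/49)
  -7z^2-10z-3 = (-(343/300)z-49/100)((300/49)z+300/49) + (0)
Last nonzero remainder: (300/49)z+300/49. Dividing through by 300/49 gives the monic gcd z+1.
Cancel z+1 from numerator and denominator to get the reduced form.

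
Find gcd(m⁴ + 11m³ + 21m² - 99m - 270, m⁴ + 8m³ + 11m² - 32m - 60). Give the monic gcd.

Repeated division with remainder:
  m⁴ + 11m³ + 21m² - 99m - 270 = (m⁴ + 8m³ + 11m² - 32m - 60) + (3m³ + 10m² - 67m - 210)
  m⁴ + 8m³ + 11m² - 32m - 60 = ((1/3)m + 14/9)(3m³ + 10m² - 67m - 210) + ((160/9)m² + (1280/9)m + 800/3)
  3m³ + 10m² - 67m - 210 = ((27/160)m - 63/80)((160/9)m² + (1280/9)m + 800/3) + (0)
Last nonzero remainder: (160/9)m² + (1280/9)m + 800/3. Dividing through by 160/9 gives the monic gcd m² + 8m + 15.

m² + 8m + 15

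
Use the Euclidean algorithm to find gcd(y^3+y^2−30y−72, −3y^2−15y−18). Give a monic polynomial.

y+3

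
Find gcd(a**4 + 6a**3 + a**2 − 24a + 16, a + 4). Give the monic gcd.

a + 4

Euclidean algorithm in ℚ[a]:
  a**4 + 6a**3 + a**2 − 24a + 16 = (a**3 + 2a**2 − 7a + 4)(a + 4) + (0)
The last nonzero remainder a + 4 is already monic.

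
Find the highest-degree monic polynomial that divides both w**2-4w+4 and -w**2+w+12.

1

By polynomial division,
  w**2-4w+4 = (-1)(-w**2+w+12) + (-3w+16)
  -w**2+w+12 = ((1/3)w+13/9)(-3w+16) + (-100/9)
  -3w+16 = ((27/100)w-36/25)(-100/9) + (0)
The last nonzero remainder is the constant -100/9, so the polynomials are coprime and gcd = 1.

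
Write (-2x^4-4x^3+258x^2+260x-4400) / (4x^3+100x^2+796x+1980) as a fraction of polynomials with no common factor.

Euclidean algorithm in ℚ[x]:
  -2x^4-4x^3+258x^2+260x-4400 = (-(1/2)x+23/2)(4x^3+100x^2+796x+1980) + (-494x^2-7904x-27170)
  4x^3+100x^2+796x+1980 = (-(2/247)x-18/247)(-494x^2-7904x-27170) + (0)
Last nonzero remainder: -494x^2-7904x-27170. Dividing through by -494 gives the monic gcd x^2+16x+55.
Cancel x^2+16x+55 from numerator and denominator to get the reduced form.

(-x^2+14x-40)/(2x+18)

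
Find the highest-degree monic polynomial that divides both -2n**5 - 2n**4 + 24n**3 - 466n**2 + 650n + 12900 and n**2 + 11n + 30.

n**2 + 11n + 30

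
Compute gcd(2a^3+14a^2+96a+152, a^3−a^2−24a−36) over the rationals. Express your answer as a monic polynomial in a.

a+2

Euclidean algorithm in ℚ[a]:
  2a^3+14a^2+96a+152 = (2)(a^3−a^2−24a−36) + (16a^2+144a+224)
  a^3−a^2−24a−36 = ((1/16)a−5/8)(16a^2+144a+224) + (52a+104)
  16a^2+144a+224 = ((4/13)a+28/13)(52a+104) + (0)
Last nonzero remainder: 52a+104. Dividing through by 52 gives the monic gcd a+2.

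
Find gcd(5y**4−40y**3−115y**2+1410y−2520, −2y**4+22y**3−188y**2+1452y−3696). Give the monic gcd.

By polynomial division,
  5y**4−40y**3−115y**2+1410y−2520 = (−5/2)(−2y**4+22y**3−188y**2+1452y−3696) + (15y**3−585y**2+5040y−11760)
  −2y**4+22y**3−188y**2+1452y−3696 = (−(2/15)y−56/15)(15y**3−585y**2+5040y−11760) + (−1700y**2+18700y−47600)
  15y**3−585y**2+5040y−11760 = (−(3/340)y+21/85)(−1700y**2+18700y−47600) + (0)
Last nonzero remainder: −1700y**2+18700y−47600. Dividing through by −1700 gives the monic gcd y**2−11y+28.

y**2−11y+28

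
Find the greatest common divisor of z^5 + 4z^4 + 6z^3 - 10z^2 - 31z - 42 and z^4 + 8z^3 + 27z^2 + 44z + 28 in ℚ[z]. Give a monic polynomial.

z^2 + 4z + 7

By polynomial division,
  z^5 + 4z^4 + 6z^3 - 10z^2 - 31z - 42 = (z - 4)(z^4 + 8z^3 + 27z^2 + 44z + 28) + (11z^3 + 54z^2 + 117z + 70)
  z^4 + 8z^3 + 27z^2 + 44z + 28 = ((1/11)z + 34/121)(11z^3 + 54z^2 + 117z + 70) + ((144/121)z^2 + (576/121)z + 1008/121)
  11z^3 + 54z^2 + 117z + 70 = ((1331/144)z + 605/72)((144/121)z^2 + (576/121)z + 1008/121) + (0)
Last nonzero remainder: (144/121)z^2 + (576/121)z + 1008/121. Dividing through by 144/121 gives the monic gcd z^2 + 4z + 7.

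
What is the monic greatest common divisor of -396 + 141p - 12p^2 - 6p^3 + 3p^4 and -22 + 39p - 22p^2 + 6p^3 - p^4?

11 - 3p + p^2

Apply the Euclidean algorithm:
  3p^4 - 6p^3 - 12p^2 + 141p - 396 = (-3)(-p^4 + 6p^3 - 22p^2 + 39p - 22) + (12p^3 - 78p^2 + 258p - 462)
  -p^4 + 6p^3 - 22p^2 + 39p - 22 = (-(1/12)p - 1/24)(12p^3 - 78p^2 + 258p - 462) + (-(15/4)p^2 + (45/4)p - 165/4)
  12p^3 - 78p^2 + 258p - 462 = (-(16/5)p + 56/5)(-(15/4)p^2 + (45/4)p - 165/4) + (0)
Last nonzero remainder: -(15/4)p^2 + (45/4)p - 165/4. Dividing through by -15/4 gives the monic gcd p^2 - 3p + 11.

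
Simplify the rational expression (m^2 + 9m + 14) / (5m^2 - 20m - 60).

By polynomial division,
  m^2 + 9m + 14 = (1/5)(5m^2 - 20m - 60) + (13m + 26)
  5m^2 - 20m - 60 = ((5/13)m - 30/13)(13m + 26) + (0)
Last nonzero remainder: 13m + 26. Dividing through by 13 gives the monic gcd m + 2.
Cancel m + 2 from numerator and denominator to get the reduced form.

(m + 7)/(5m - 30)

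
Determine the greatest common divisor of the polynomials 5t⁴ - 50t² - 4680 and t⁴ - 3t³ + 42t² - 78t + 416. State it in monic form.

By polynomial division,
  5t⁴ - 50t² - 4680 = (5)(t⁴ - 3t³ + 42t² - 78t + 416) + (15t³ - 260t² + 390t - 6760)
  t⁴ - 3t³ + 42t² - 78t + 416 = ((1/15)t + 43/45)(15t³ - 260t² + 390t - 6760) + ((2380/9)t² + 61880/9)
  15t³ - 260t² + 390t - 6760 = ((27/476)t - 117/119)((2380/9)t² + 61880/9) + (0)
Last nonzero remainder: (2380/9)t² + 61880/9. Dividing through by 2380/9 gives the monic gcd t² + 26.

t² + 26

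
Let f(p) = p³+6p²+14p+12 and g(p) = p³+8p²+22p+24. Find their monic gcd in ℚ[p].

p²+4p+6

By polynomial division,
  p³+6p²+14p+12 = (p³+8p²+22p+24) + (-2p²-8p-12)
  p³+8p²+22p+24 = (-(1/2)p-2)(-2p²-8p-12) + (0)
Last nonzero remainder: -2p²-8p-12. Dividing through by -2 gives the monic gcd p²+4p+6.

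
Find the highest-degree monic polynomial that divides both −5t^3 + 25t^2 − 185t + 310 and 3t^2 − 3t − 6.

Apply the Euclidean algorithm:
  −5t^3 + 25t^2 − 185t + 310 = (−(5/3)t + 20/3)(3t^2 − 3t − 6) + (−175t + 350)
  3t^2 − 3t − 6 = (−(3/175)t − 3/175)(−175t + 350) + (0)
Last nonzero remainder: −175t + 350. Dividing through by −175 gives the monic gcd t − 2.

t − 2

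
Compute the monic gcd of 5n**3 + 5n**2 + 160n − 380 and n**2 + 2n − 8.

Apply the Euclidean algorithm:
  5n**3 + 5n**2 + 160n − 380 = (5n − 5)(n**2 + 2n − 8) + (210n − 420)
  n**2 + 2n − 8 = ((1/210)n + 2/105)(210n − 420) + (0)
Last nonzero remainder: 210n − 420. Dividing through by 210 gives the monic gcd n − 2.

n − 2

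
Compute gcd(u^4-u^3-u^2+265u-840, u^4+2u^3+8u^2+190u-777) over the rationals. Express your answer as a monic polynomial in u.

By polynomial division,
  u^4-u^3-u^2+265u-840 = (u^4+2u^3+8u^2+190u-777) + (-3u^3-9u^2+75u-63)
  u^4+2u^3+8u^2+190u-777 = (-(1/3)u+1/3)(-3u^3-9u^2+75u-63) + (36u^2+144u-756)
  -3u^3-9u^2+75u-63 = (-(1/12)u+1/12)(36u^2+144u-756) + (0)
Last nonzero remainder: 36u^2+144u-756. Dividing through by 36 gives the monic gcd u^2+4u-21.

u^2+4u-21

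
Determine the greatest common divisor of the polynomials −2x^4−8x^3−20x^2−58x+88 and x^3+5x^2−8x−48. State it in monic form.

Euclidean algorithm in ℚ[x]:
  −2x^4−8x^3−20x^2−58x+88 = (−2x+2)(x^3+5x^2−8x−48) + (−46x^2−138x+184)
  x^3+5x^2−8x−48 = (−(1/46)x−1/23)(−46x^2−138x+184) + (−10x−40)
  −46x^2−138x+184 = ((23/5)x−23/5)(−10x−40) + (0)
Last nonzero remainder: −10x−40. Dividing through by −10 gives the monic gcd x+4.

x+4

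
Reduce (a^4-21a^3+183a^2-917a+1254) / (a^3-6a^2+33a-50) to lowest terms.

Apply the Euclidean algorithm:
  a^4-21a^3+183a^2-917a+1254 = (a-15)(a^3-6a^2+33a-50) + (60a^2-372a+504)
  a^3-6a^2+33a-50 = ((1/60)a+1/300)(60a^2-372a+504) + ((646/25)a-1292/25)
  60a^2-372a+504 = ((750/323)a-3150/323)((646/25)a-1292/25) + (0)
Last nonzero remainder: (646/25)a-1292/25. Dividing through by 646/25 gives the monic gcd a-2.
Cancel a-2 from numerator and denominator to get the reduced form.

(a^3-19a^2+145a-627)/(a^2-4a+25)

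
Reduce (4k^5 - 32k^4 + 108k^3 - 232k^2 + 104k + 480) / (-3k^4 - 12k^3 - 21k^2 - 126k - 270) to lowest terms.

(-4k^3 + 24k^2 - 20k - 48)/(3k^2 + 18k + 27)

Apply the Euclidean algorithm:
  4k^5 - 32k^4 + 108k^3 - 232k^2 + 104k + 480 = (-(4/3)k + 16)(-3k^4 - 12k^3 - 21k^2 - 126k - 270) + (272k^3 - 64k^2 + 1760k + 4800)
  -3k^4 - 12k^3 - 21k^2 - 126k - 270 = (-(3/272)k - 27/578)(272k^3 - 64k^2 + 1760k + 4800) + (-(1323/289)k^2 + (2646/289)k - 13230/289)
  272k^3 - 64k^2 + 1760k + 4800 = (-(78608/1323)k - 46240/441)(-(1323/289)k^2 + (2646/289)k - 13230/289) + (0)
Last nonzero remainder: -(1323/289)k^2 + (2646/289)k - 13230/289. Dividing through by -1323/289 gives the monic gcd k^2 - 2k + 10.
Cancel k^2 - 2k + 10 from numerator and denominator to get the reduced form.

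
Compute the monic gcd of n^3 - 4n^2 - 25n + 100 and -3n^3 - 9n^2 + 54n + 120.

n^2 + n - 20

Apply the Euclidean algorithm:
  n^3 - 4n^2 - 25n + 100 = (-1/3)(-3n^3 - 9n^2 + 54n + 120) + (-7n^2 - 7n + 140)
  -3n^3 - 9n^2 + 54n + 120 = ((3/7)n + 6/7)(-7n^2 - 7n + 140) + (0)
Last nonzero remainder: -7n^2 - 7n + 140. Dividing through by -7 gives the monic gcd n^2 + n - 20.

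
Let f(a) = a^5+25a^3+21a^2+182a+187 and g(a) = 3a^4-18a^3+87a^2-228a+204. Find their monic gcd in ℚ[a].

a^2-2a+17

Euclidean algorithm in ℚ[a]:
  a^5+25a^3+21a^2+182a+187 = ((1/3)a+2)(3a^4-18a^3+87a^2-228a+204) + (32a^3-77a^2+570a-221)
  3a^4-18a^3+87a^2-228a+204 = ((3/32)a-345/1024)(32a^3-77a^2+570a-221) + ((7803/1024)a^2-(7803/512)a+132651/1024)
  32a^3-77a^2+570a-221 = ((32768/7803)a-13312/7803)((7803/1024)a^2-(7803/512)a+132651/1024) + (0)
Last nonzero remainder: (7803/1024)a^2-(7803/512)a+132651/1024. Dividing through by 7803/1024 gives the monic gcd a^2-2a+17.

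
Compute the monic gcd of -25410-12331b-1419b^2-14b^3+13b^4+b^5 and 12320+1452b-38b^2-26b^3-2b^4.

By polynomial division,
  b^5+13b^4-14b^3-1419b^2-12331b-25410 = (-(1/2)b)(-2b^4-26b^3-38b^2+1452b+12320) + (-33b^3-693b^2-6171b-25410)
  -2b^4-26b^3-38b^2+1452b+12320 = ((2/33)b-16/33)(-33b^3-693b^2-6171b-25410) + (0)
Last nonzero remainder: -33b^3-693b^2-6171b-25410. Dividing through by -33 gives the monic gcd b^3+21b^2+187b+770.

770+187b+21b^2+b^3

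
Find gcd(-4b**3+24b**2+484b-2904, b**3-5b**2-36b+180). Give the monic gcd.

b-6

Apply the Euclidean algorithm:
  -4b**3+24b**2+484b-2904 = (-4)(b**3-5b**2-36b+180) + (4b**2+340b-2184)
  b**3-5b**2-36b+180 = ((1/4)b-45/2)(4b**2+340b-2184) + (8160b-48960)
  4b**2+340b-2184 = ((1/2040)b+91/2040)(8160b-48960) + (0)
Last nonzero remainder: 8160b-48960. Dividing through by 8160 gives the monic gcd b-6.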